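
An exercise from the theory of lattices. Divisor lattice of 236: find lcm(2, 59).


In a divisor lattice, join = lcm (least common multiple).
gcd(2,59) = 1
lcm(2,59) = 2*59/gcd = 118/1 = 118


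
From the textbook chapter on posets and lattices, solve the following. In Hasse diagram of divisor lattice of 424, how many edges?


A cover relation a -< b holds when a < b with no c strictly between.
Cover relations:
  1 -< 2
  1 -< 53
  2 -< 4
  2 -< 106
  4 -< 8
  4 -< 212
  8 -< 424
  53 -< 106
  ...2 more
Total: 10


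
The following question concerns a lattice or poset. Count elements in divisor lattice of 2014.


Divisors of 2014: [1, 2, 19, 38, 53, 106, 1007, 2014]
Count: 8


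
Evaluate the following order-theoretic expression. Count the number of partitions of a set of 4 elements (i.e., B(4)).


B(n) = number of set partitions of an n-element set.
B(n) satisfies the recurrence: B(n+1) = sum_k C(n,k)*B(k).
B(4) = 15


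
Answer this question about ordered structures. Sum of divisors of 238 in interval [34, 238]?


Interval [34,238] in divisors of 238: [34, 238]
Sum = 272


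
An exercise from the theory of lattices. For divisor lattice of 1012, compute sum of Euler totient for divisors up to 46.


Divisors of 1012 up to 46: [1, 2, 4, 11, 22, 23, 44, 46]
phi values: [1, 1, 2, 10, 10, 22, 20, 22]
Sum = 88


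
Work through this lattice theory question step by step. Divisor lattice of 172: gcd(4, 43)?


Meet=gcd.
gcd(4,43)=1


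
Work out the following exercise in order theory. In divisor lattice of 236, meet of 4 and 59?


In a divisor lattice, meet = gcd (greatest common divisor).
By Euclidean algorithm or factoring: gcd(4,59) = 1


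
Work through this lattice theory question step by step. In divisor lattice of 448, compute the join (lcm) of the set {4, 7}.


In a divisor lattice, join = lcm (least common multiple).
Compute lcm iteratively: start with first element, then lcm(current, next).
Elements: [4, 7]
lcm(4,7) = 28
Final lcm = 28


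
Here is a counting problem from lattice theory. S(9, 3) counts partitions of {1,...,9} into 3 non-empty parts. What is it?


S(n,k) = k*S(n-1,k) + S(n-1,k-1).
S(8,3) = 966, S(8,2) = 127
S(9,3) = 3*966 + 127 = 2898 + 127
S(9,3) = 3025


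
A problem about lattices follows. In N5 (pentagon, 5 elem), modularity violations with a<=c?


Modular law: if a <= c then a v (b ^ c) = (a v b) ^ c.
Check all triples (a,b,c) with a <= c among 5 elements.
  e.g. a=a, b=c, c=b: lhs=a != rhs=b
Total violating triples: 1


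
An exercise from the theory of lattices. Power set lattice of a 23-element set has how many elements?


Power set = 2^n.
2^23 = 8388608


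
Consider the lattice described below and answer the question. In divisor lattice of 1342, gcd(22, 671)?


Meet=gcd.
gcd(22,671)=11


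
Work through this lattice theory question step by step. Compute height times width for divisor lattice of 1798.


Height = length of longest chain minus 1; width = size of largest antichain.
A maximum chain: 1 | 31 | 899 | 1798  (height 3).
A maximum antichain: {2, 29, 31}  (width 3).
Product = 3 * 3 = 9


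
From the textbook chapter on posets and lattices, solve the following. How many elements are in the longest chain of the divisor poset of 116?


A chain is a totally ordered subset; we count the number of elements in a maximum chain.
Compute, for each element x, the size of the longest chain ending at x:
  1: 1
  2: 2
  29: 2
  4: 3
  58: 3
  116: 4
A maximum chain: 1 < 2 < 4 < 116
Number of elements in the longest chain: 4


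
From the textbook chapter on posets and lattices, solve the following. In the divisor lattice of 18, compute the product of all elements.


Divisors of 18: [1, 2, 3, 6, 9, 18]
Product = n^(d(n)/2) = 18^(6/2)
Product = 5832


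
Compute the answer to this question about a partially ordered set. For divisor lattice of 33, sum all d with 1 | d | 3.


Interval [1,3] in divisors of 33: [1, 3]
Sum = 4


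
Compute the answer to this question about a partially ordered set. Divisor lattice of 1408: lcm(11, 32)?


Join=lcm.
gcd(11,32)=1
lcm=352


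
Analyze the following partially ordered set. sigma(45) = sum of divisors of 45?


sigma(n) = sum of divisors.
Divisors of 45: [1, 3, 5, 9, 15, 45]
Sum = 78


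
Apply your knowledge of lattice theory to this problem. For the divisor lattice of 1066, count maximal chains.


A maximal chain goes from the minimum element to a maximal element via cover relations.
Counting all min-to-max paths in the cover graph.
Total maximal chains: 6


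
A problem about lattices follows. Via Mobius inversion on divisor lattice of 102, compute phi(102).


phi(n) = n * prod_{p|n} (1 - 1/p).
Prime divisors of 102: [2, 3, 17]
phi(102) = 102 * (1 - 1/2) * (1 - 1/3) * (1 - 1/17)
phi(102) = 32


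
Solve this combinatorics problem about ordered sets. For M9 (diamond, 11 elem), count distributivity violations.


Distributive law: a ^ (b v c) = (a ^ b) v (a ^ c).
Check all 11^3 = 1331 ordered triples (a,b,c).
  e.g. a=a1, b=a2, c=a3: lhs=a1 != rhs=0
  e.g. a=a1, b=a2, c=a4: lhs=a1 != rhs=0
Total violating triples: 504


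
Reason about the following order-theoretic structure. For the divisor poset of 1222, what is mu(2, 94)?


In a divisor lattice, mu(a,b) = mu(b/a) where mu is the classical Mobius function.
b/a = 94/2 = 47
Prime factorization of 47: primes [47]
47 is squarefree with 1 prime factor(s), so mu(47) = (-1)^1 = -1


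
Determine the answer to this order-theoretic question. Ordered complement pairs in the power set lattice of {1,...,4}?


Complement pair (a,b): a meet b = bottom, a join b = top.
Here: A intersect B = {} and A union B = {1,...,4}.
Pairs found: ({},{1,2,3,4}), ({1},{2,3,4}), ({2},{1,3,4}), ({3},{1,2,4}), ... (12 more)
Total ordered pairs: 16


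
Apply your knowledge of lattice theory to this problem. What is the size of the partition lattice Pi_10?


B(n) = number of set partitions of an n-element set.
B(n) satisfies the recurrence: B(n+1) = sum_k C(n,k)*B(k).
B(10) = 115975


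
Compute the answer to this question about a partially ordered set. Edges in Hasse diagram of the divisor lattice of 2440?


A cover relation a -< b holds when a < b with no c strictly between.
Cover relations:
  1 -< 2
  1 -< 5
  1 -< 61
  2 -< 4
  2 -< 10
  2 -< 122
  4 -< 8
  4 -< 20
  ...20 more
Total: 28


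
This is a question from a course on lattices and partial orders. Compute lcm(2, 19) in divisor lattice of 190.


In a divisor lattice, join = lcm (least common multiple).
gcd(2,19) = 1
lcm(2,19) = 2*19/gcd = 38/1 = 38


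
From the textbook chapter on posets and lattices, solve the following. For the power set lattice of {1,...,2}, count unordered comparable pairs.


A comparable pair {a,b} has a < b or b < a in the order.
Count unordered pairs where one element is strictly below the other.
Examples: {{},{1}}, {{},{2}}, {{},{1,2}}, {{1},{1,2}}, ...
Total comparable pairs: 5


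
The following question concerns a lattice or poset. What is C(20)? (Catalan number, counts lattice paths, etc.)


C(n) = C(2n, n) / (n+1).
C(40, 20) = 137846528820
C(20) = 137846528820 / 21 = 6564120420


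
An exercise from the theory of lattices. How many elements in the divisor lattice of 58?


Divisors of 58: [1, 2, 29, 58]
Count: 4


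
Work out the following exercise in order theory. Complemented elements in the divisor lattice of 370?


An element a is complemented if some b has a meet b = bottom, a join b = top.
a is complemented iff gcd(a, n/a)=1, i.e. a is a unitary divisor of 370.
Complemented elements: 1, 2, 5, 10, 37, 74, ... (2 more)
Count: 8


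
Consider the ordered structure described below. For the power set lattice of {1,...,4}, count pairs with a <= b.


The order relation is {(a,b) : a <= b}, reflexive so it includes (a,a).
Examples: ({},{}), ({},{1,2}), ({},{1,2,3}), ({},{1,2,3,4}), ({},{1,2,4}), ...
Total ordered pairs: 81


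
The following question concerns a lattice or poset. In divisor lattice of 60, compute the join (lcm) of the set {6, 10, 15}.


In a divisor lattice, join = lcm (least common multiple).
Compute lcm iteratively: start with first element, then lcm(current, next).
Elements: [6, 10, 15]
lcm(6,10) = 30
lcm(30,15) = 30
Final lcm = 30


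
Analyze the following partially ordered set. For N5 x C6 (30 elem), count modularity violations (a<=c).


Modular law: if a <= c then a v (b ^ c) = (a v b) ^ c.
Check all triples (a,b,c) with a <= c among 30 elements.
  e.g. a=(a,0), b=(c,0), c=(b,0): lhs=(a,0) != rhs=(b,0)
  e.g. a=(a,0), b=(c,1), c=(b,0): lhs=(a,0) != rhs=(b,0)
Total violating triples: 126


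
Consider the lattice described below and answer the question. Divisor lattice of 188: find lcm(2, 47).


In a divisor lattice, join = lcm (least common multiple).
gcd(2,47) = 1
lcm(2,47) = 2*47/gcd = 94/1 = 94


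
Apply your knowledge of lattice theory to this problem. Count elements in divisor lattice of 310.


Divisors of 310: [1, 2, 5, 10, 31, 62, 155, 310]
Count: 8


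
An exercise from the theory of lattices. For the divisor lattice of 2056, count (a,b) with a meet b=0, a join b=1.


Complement pair (a,b): a meet b = bottom, a join b = top.
Here: gcd(a,b)=1 and lcm(a,b)=2056, i.e. a*b=2056 with a,b coprime.
Pairs found: (1,2056), (8,257), (257,8), (2056,1)
Total ordered pairs: 4


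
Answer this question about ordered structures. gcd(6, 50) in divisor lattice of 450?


Meet=gcd.
gcd(6,50)=2


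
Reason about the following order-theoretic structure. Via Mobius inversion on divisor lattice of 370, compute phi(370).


phi(n) = n * prod_{p|n} (1 - 1/p).
Prime divisors of 370: [2, 5, 37]
phi(370) = 370 * (1 - 1/2) * (1 - 1/5) * (1 - 1/37)
phi(370) = 144


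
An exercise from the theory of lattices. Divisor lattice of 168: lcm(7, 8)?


Join=lcm.
gcd(7,8)=1
lcm=56


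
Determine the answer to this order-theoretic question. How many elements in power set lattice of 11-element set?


Power set = 2^n.
2^11 = 2048


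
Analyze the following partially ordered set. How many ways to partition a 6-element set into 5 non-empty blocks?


S(n,k) = k*S(n-1,k) + S(n-1,k-1).
S(5,5) = 1, S(5,4) = 10
S(6,5) = 5*1 + 10 = 5 + 10
S(6,5) = 15


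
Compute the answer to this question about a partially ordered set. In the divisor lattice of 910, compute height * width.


Height = length of longest chain minus 1; width = size of largest antichain.
A maximum chain: 1 | 13 | 91 | 455 | 910  (height 4).
A maximum antichain: {10, 14, 26, 35, 65, 91}  (width 6).
Product = 4 * 6 = 24


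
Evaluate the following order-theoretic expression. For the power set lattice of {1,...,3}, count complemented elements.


An element a is complemented if some b has a meet b = bottom, a join b = top.
every subset A has complement S\A, so all elements are complemented.
Complemented elements: {}, {1}, {2}, {3}, {1,2}, {1,3}, ... (2 more)
Count: 8


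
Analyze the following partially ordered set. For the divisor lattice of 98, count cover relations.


A cover relation a -< b holds when a < b with no c strictly between.
Cover relations:
  1 -< 2
  1 -< 7
  2 -< 14
  7 -< 14
  7 -< 49
  14 -< 98
  49 -< 98
Total: 7


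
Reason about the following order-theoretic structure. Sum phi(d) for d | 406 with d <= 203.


Divisors of 406 up to 203: [1, 2, 7, 14, 29, 58, 203]
phi values: [1, 1, 6, 6, 28, 28, 168]
Sum = 238


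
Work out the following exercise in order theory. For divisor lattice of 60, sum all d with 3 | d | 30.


Interval [3,30] in divisors of 60: [3, 6, 15, 30]
Sum = 54


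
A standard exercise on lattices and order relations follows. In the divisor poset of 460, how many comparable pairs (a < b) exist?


A comparable pair {a,b} has a < b or b < a in the order.
Count unordered pairs where one element is strictly below the other.
Examples: {1,2}, {1,4}, {1,5}, {1,10}, ...
Total comparable pairs: 42


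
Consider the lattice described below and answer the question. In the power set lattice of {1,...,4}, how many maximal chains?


A maximal chain goes from the minimum element to a maximal element via cover relations.
Counting all min-to-max paths in the cover graph.
Total maximal chains: 24


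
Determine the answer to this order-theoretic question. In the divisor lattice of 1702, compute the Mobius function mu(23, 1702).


In a divisor lattice, mu(a,b) = mu(b/a) where mu is the classical Mobius function.
b/a = 1702/23 = 74
Prime factorization of 74: primes [2, 37]
74 is squarefree with 2 prime factor(s), so mu(74) = (-1)^2 = 1


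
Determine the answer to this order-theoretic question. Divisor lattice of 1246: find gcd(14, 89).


In a divisor lattice, meet = gcd (greatest common divisor).
By Euclidean algorithm or factoring: gcd(14,89) = 1


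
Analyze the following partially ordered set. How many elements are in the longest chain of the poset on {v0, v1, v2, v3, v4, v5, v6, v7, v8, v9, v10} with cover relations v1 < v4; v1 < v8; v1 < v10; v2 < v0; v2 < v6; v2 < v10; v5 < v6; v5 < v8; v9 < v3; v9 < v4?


A chain is a totally ordered subset; we count the number of elements in a maximum chain.
Compute, for each element x, the size of the longest chain ending at x:
  v1: 1
  v2: 1
  v5: 1
  v7: 1
  v9: 1
  v0: 2
  ...
A maximum chain: v2 < v0
Number of elements in the longest chain: 2


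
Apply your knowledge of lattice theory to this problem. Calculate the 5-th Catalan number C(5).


C(n) = C(2n, n) / (n+1).
C(10, 5) = 252
C(5) = 252 / 6 = 42


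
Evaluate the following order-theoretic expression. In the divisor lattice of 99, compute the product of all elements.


Divisors of 99: [1, 3, 9, 11, 33, 99]
Product = n^(d(n)/2) = 99^(6/2)
Product = 970299


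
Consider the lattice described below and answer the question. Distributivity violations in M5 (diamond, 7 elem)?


Distributive law: a ^ (b v c) = (a ^ b) v (a ^ c).
Check all 7^3 = 343 ordered triples (a,b,c).
  e.g. a=a1, b=a2, c=a3: lhs=a1 != rhs=0
  e.g. a=a1, b=a2, c=a4: lhs=a1 != rhs=0
Total violating triples: 60


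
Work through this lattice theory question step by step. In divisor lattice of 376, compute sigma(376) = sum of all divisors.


sigma(n) = sum of divisors.
Divisors of 376: [1, 2, 4, 8, 47, 94, 188, 376]
Sum = 720


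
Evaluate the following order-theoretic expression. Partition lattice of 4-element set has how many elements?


B(n) = number of set partitions of an n-element set.
B(n) satisfies the recurrence: B(n+1) = sum_k C(n,k)*B(k).
B(4) = 15


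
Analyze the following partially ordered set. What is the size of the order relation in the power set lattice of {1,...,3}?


The order relation is {(a,b) : a <= b}, reflexive so it includes (a,a).
Examples: ({},{}), ({},{1,2}), ({},{1,2,3}), ({},{1,3}), ({},{1}), ...
Total ordered pairs: 27


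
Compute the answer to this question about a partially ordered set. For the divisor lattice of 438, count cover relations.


A cover relation a -< b holds when a < b with no c strictly between.
Cover relations:
  1 -< 2
  1 -< 3
  1 -< 73
  2 -< 6
  2 -< 146
  3 -< 6
  3 -< 219
  6 -< 438
  ...4 more
Total: 12


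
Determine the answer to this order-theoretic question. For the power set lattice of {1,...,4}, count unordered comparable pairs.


A comparable pair {a,b} has a < b or b < a in the order.
Count unordered pairs where one element is strictly below the other.
Examples: {{},{1}}, {{},{2}}, {{},{3}}, {{},{4}}, ...
Total comparable pairs: 65


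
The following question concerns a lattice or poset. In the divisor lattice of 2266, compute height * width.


Height = length of longest chain minus 1; width = size of largest antichain.
A maximum chain: 1 | 103 | 1133 | 2266  (height 3).
A maximum antichain: {2, 11, 103}  (width 3).
Product = 3 * 3 = 9


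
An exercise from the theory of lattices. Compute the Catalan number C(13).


C(n) = C(2n, n) / (n+1).
C(26, 13) = 10400600
C(13) = 10400600 / 14 = 742900


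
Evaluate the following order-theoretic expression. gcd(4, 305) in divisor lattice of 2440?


Meet=gcd.
gcd(4,305)=1


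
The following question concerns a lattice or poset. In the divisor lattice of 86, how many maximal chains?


A maximal chain goes from the minimum element to a maximal element via cover relations.
Counting all min-to-max paths in the cover graph.
Total maximal chains: 2


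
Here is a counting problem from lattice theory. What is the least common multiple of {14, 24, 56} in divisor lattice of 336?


In a divisor lattice, join = lcm (least common multiple).
Compute lcm iteratively: start with first element, then lcm(current, next).
Elements: [14, 24, 56]
lcm(14,24) = 168
lcm(168,56) = 168
Final lcm = 168


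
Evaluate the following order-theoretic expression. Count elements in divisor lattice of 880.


Divisors of 880: [1, 2, 4, 5, 8, 10, 11, 16, 20, 22, 40, 44, 55, 80, 88, 110, 176, 220, 440, 880]
Count: 20


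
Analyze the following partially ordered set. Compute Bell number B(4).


B(n) = number of set partitions of an n-element set.
B(n) satisfies the recurrence: B(n+1) = sum_k C(n,k)*B(k).
B(4) = 15


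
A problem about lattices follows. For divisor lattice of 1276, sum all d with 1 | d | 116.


Interval [1,116] in divisors of 1276: [1, 2, 4, 29, 58, 116]
Sum = 210


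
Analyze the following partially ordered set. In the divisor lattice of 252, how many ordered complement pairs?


Complement pair (a,b): a meet b = bottom, a join b = top.
Here: gcd(a,b)=1 and lcm(a,b)=252, i.e. a*b=252 with a,b coprime.
Pairs found: (1,252), (4,63), (7,36), (9,28), ... (4 more)
Total ordered pairs: 8


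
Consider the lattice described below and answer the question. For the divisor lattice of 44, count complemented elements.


An element a is complemented if some b has a meet b = bottom, a join b = top.
a is complemented iff gcd(a, n/a)=1, i.e. a is a unitary divisor of 44.
Complemented elements: 1, 4, 11, 44
Count: 4


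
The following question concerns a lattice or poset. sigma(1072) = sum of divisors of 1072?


sigma(n) = sum of divisors.
Divisors of 1072: [1, 2, 4, 8, 16, 67, 134, 268, 536, 1072]
Sum = 2108


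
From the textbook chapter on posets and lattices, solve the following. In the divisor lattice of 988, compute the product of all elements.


Divisors of 988: [1, 2, 4, 13, 19, 26, 38, 52, 76, 247, 494, 988]
Product = n^(d(n)/2) = 988^(12/2)
Product = 930125749549993984


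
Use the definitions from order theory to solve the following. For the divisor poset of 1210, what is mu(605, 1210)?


In a divisor lattice, mu(a,b) = mu(b/a) where mu is the classical Mobius function.
b/a = 1210/605 = 2
Prime factorization of 2: primes [2]
2 is squarefree with 1 prime factor(s), so mu(2) = (-1)^1 = -1


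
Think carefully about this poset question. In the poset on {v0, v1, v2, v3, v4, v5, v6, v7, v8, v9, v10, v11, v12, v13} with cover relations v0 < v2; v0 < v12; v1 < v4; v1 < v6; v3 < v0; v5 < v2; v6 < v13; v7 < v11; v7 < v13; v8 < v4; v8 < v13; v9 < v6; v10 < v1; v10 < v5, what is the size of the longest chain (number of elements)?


A chain is a totally ordered subset; we count the number of elements in a maximum chain.
Compute, for each element x, the size of the longest chain ending at x:
  v3: 1
  v7: 1
  v8: 1
  v9: 1
  v10: 1
  v0: 2
  ...
A maximum chain: v10 < v1 < v6 < v13
Number of elements in the longest chain: 4


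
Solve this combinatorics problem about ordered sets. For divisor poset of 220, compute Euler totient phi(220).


phi(n) = n * prod_{p|n} (1 - 1/p).
Prime divisors of 220: [2, 5, 11]
phi(220) = 220 * (1 - 1/2) * (1 - 1/5) * (1 - 1/11)
phi(220) = 80


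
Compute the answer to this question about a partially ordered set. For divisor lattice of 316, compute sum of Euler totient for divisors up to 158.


Divisors of 316 up to 158: [1, 2, 4, 79, 158]
phi values: [1, 1, 2, 78, 78]
Sum = 160


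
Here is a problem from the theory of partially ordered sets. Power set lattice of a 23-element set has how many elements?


Power set = 2^n.
2^23 = 8388608


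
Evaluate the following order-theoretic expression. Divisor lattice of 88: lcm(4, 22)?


Join=lcm.
gcd(4,22)=2
lcm=44


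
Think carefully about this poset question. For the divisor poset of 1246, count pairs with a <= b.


The order relation is {(a,b) : a <= b}, reflexive so it includes (a,a).
Examples: (1,1), (1,1246), (1,14), (1,178), (1,2), ...
Total ordered pairs: 27


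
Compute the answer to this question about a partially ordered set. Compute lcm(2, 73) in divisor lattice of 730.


In a divisor lattice, join = lcm (least common multiple).
gcd(2,73) = 1
lcm(2,73) = 2*73/gcd = 146/1 = 146


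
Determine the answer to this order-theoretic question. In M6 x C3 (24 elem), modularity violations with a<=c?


Modular law: if a <= c then a v (b ^ c) = (a v b) ^ c.
Check all triples (a,b,c) with a <= c among 24 elements.
This lattice is modular (diamonds M_m and their chain-products are modular).
Total violating triples: 0


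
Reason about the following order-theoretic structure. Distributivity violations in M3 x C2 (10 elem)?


Distributive law: a ^ (b v c) = (a ^ b) v (a ^ c).
Check all 10^3 = 1000 ordered triples (a,b,c).
  e.g. a=(a1,0), b=(a2,0), c=(a3,0): lhs=(a1,0) != rhs=(0,0)
  e.g. a=(a1,0), b=(a2,0), c=(a3,1): lhs=(a1,0) != rhs=(0,0)
Total violating triples: 48


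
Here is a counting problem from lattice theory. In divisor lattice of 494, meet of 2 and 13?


In a divisor lattice, meet = gcd (greatest common divisor).
By Euclidean algorithm or factoring: gcd(2,13) = 1


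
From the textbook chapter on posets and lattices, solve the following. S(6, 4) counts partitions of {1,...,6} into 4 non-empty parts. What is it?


S(n,k) = k*S(n-1,k) + S(n-1,k-1).
S(5,4) = 10, S(5,3) = 25
S(6,4) = 4*10 + 25 = 40 + 25
S(6,4) = 65


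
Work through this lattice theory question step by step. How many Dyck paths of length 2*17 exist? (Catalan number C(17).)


C(n) = C(2n, n) / (n+1).
C(34, 17) = 2333606220
C(17) = 2333606220 / 18 = 129644790


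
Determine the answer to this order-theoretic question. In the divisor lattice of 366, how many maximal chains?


A maximal chain goes from the minimum element to a maximal element via cover relations.
Counting all min-to-max paths in the cover graph.
Total maximal chains: 6


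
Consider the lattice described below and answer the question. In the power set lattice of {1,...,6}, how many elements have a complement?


An element a is complemented if some b has a meet b = bottom, a join b = top.
every subset A has complement S\A, so all elements are complemented.
Complemented elements: {}, {1}, {2}, {3}, {4}, {5}, ... (58 more)
Count: 64


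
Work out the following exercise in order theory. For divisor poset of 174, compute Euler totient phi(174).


phi(n) = n * prod_{p|n} (1 - 1/p).
Prime divisors of 174: [2, 3, 29]
phi(174) = 174 * (1 - 1/2) * (1 - 1/3) * (1 - 1/29)
phi(174) = 56


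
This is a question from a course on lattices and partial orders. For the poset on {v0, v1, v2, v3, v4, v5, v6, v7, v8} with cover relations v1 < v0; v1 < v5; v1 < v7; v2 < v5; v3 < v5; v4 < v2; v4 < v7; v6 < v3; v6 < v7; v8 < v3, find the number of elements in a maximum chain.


A chain is a totally ordered subset; we count the number of elements in a maximum chain.
Compute, for each element x, the size of the longest chain ending at x:
  v1: 1
  v4: 1
  v6: 1
  v8: 1
  v0: 2
  v2: 2
  ...
A maximum chain: v4 < v2 < v5
Number of elements in the longest chain: 3


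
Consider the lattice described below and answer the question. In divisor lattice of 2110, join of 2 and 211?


In a divisor lattice, join = lcm (least common multiple).
gcd(2,211) = 1
lcm(2,211) = 2*211/gcd = 422/1 = 422


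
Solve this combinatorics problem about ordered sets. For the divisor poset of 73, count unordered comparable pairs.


A comparable pair {a,b} has a < b or b < a in the order.
Count unordered pairs where one element is strictly below the other.
Examples: {1,73}
Total comparable pairs: 1


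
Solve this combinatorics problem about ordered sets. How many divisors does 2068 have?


Divisors of 2068: [1, 2, 4, 11, 22, 44, 47, 94, 188, 517, 1034, 2068]
Count: 12


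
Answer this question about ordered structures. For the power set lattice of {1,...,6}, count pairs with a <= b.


The order relation is {(a,b) : a <= b}, reflexive so it includes (a,a).
Examples: ({},{}), ({},{1,2}), ({},{1,2,3}), ({},{1,2,3,4}), ({},{1,2,3,4,5}), ...
Total ordered pairs: 729


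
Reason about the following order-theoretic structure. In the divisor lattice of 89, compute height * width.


Height = length of longest chain minus 1; width = size of largest antichain.
A maximum chain: 1 | 89  (height 1).
A maximum antichain: {1}  (width 1).
Product = 1 * 1 = 1


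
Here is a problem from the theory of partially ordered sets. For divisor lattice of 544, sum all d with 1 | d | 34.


Interval [1,34] in divisors of 544: [1, 2, 17, 34]
Sum = 54


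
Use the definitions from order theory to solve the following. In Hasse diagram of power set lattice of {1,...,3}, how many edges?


A cover relation a -< b holds when a < b with no c strictly between.
Cover relations:
  {} -< {1}
  {} -< {2}
  {} -< {3}
  {1} -< {1,2}
  {1} -< {1,3}
  {2} -< {1,2}
  {2} -< {2,3}
  {3} -< {1,3}
  ...4 more
Total: 12


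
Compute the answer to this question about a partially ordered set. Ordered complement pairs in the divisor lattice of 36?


Complement pair (a,b): a meet b = bottom, a join b = top.
Here: gcd(a,b)=1 and lcm(a,b)=36, i.e. a*b=36 with a,b coprime.
Pairs found: (1,36), (4,9), (9,4), (36,1)
Total ordered pairs: 4


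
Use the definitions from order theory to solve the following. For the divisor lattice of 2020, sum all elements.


sigma(n) = sum of divisors.
Divisors of 2020: [1, 2, 4, 5, 10, 20, 101, 202, 404, 505, 1010, 2020]
Sum = 4284


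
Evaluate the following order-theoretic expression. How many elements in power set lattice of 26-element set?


Power set = 2^n.
2^26 = 67108864


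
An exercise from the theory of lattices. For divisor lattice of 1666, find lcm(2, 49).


In a divisor lattice, join = lcm (least common multiple).
Compute lcm iteratively: start with first element, then lcm(current, next).
Elements: [2, 49]
lcm(2,49) = 98
Final lcm = 98


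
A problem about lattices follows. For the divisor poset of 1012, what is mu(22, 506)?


In a divisor lattice, mu(a,b) = mu(b/a) where mu is the classical Mobius function.
b/a = 506/22 = 23
Prime factorization of 23: primes [23]
23 is squarefree with 1 prime factor(s), so mu(23) = (-1)^1 = -1


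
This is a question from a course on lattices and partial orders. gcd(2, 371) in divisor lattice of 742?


Meet=gcd.
gcd(2,371)=1


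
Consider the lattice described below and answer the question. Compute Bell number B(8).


B(n) = number of set partitions of an n-element set.
B(n) satisfies the recurrence: B(n+1) = sum_k C(n,k)*B(k).
B(8) = 4140


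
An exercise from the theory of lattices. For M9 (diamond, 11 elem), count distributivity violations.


Distributive law: a ^ (b v c) = (a ^ b) v (a ^ c).
Check all 11^3 = 1331 ordered triples (a,b,c).
  e.g. a=a1, b=a2, c=a3: lhs=a1 != rhs=0
  e.g. a=a1, b=a2, c=a4: lhs=a1 != rhs=0
Total violating triples: 504


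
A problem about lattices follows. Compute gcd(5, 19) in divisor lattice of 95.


In a divisor lattice, meet = gcd (greatest common divisor).
By Euclidean algorithm or factoring: gcd(5,19) = 1


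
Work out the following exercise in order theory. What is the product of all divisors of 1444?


Divisors of 1444: [1, 2, 4, 19, 38, 76, 361, 722, 1444]
Product = n^(d(n)/2) = 1444^(9/2)
Product = 165216101262848


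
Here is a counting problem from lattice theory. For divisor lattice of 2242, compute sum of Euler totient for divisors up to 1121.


Divisors of 2242 up to 1121: [1, 2, 19, 38, 59, 118, 1121]
phi values: [1, 1, 18, 18, 58, 58, 1044]
Sum = 1198


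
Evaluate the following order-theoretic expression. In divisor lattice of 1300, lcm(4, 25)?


Join=lcm.
gcd(4,25)=1
lcm=100


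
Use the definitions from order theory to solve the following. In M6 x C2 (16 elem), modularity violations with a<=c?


Modular law: if a <= c then a v (b ^ c) = (a v b) ^ c.
Check all triples (a,b,c) with a <= c among 16 elements.
This lattice is modular (diamonds M_m and their chain-products are modular).
Total violating triples: 0


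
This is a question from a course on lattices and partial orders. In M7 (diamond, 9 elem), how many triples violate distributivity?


Distributive law: a ^ (b v c) = (a ^ b) v (a ^ c).
Check all 9^3 = 729 ordered triples (a,b,c).
  e.g. a=a1, b=a2, c=a3: lhs=a1 != rhs=0
  e.g. a=a1, b=a2, c=a4: lhs=a1 != rhs=0
Total violating triples: 210


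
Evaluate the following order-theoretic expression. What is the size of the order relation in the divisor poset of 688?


The order relation is {(a,b) : a <= b}, reflexive so it includes (a,a).
Examples: (1,1), (1,16), (1,172), (1,2), (1,344), ...
Total ordered pairs: 45


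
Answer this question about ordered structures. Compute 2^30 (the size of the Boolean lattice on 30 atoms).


Power set = 2^n.
2^30 = 1073741824


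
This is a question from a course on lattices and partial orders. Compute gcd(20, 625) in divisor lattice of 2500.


In a divisor lattice, meet = gcd (greatest common divisor).
By Euclidean algorithm or factoring: gcd(20,625) = 5


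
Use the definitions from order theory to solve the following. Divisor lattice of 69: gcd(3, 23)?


Meet=gcd.
gcd(3,23)=1


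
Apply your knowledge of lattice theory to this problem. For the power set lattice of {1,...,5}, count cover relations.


A cover relation a -< b holds when a < b with no c strictly between.
Cover relations:
  {} -< {1}
  {} -< {2}
  {} -< {3}
  {} -< {4}
  {} -< {5}
  {1} -< {1,2}
  {1} -< {1,3}
  {1} -< {1,4}
  ...72 more
Total: 80


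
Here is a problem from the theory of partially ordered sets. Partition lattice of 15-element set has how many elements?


B(n) = number of set partitions of an n-element set.
B(n) satisfies the recurrence: B(n+1) = sum_k C(n,k)*B(k).
B(15) = 1382958545


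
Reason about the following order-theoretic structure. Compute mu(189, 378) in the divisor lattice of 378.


In a divisor lattice, mu(a,b) = mu(b/a) where mu is the classical Mobius function.
b/a = 378/189 = 2
Prime factorization of 2: primes [2]
2 is squarefree with 1 prime factor(s), so mu(2) = (-1)^1 = -1


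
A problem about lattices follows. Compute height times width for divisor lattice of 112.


Height = length of longest chain minus 1; width = size of largest antichain.
A maximum chain: 1 | 7 | 14 | 28 | 56 | 112  (height 5).
A maximum antichain: {2, 7}  (width 2).
Product = 5 * 2 = 10


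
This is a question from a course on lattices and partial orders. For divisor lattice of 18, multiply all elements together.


Divisors of 18: [1, 2, 3, 6, 9, 18]
Product = n^(d(n)/2) = 18^(6/2)
Product = 5832


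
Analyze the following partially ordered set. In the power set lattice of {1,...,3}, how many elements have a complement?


An element a is complemented if some b has a meet b = bottom, a join b = top.
every subset A has complement S\A, so all elements are complemented.
Complemented elements: {}, {1}, {2}, {3}, {1,2}, {1,3}, ... (2 more)
Count: 8


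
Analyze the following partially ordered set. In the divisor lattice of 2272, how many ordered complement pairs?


Complement pair (a,b): a meet b = bottom, a join b = top.
Here: gcd(a,b)=1 and lcm(a,b)=2272, i.e. a*b=2272 with a,b coprime.
Pairs found: (1,2272), (32,71), (71,32), (2272,1)
Total ordered pairs: 4


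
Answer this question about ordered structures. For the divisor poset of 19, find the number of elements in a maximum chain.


A chain is a totally ordered subset; we count the number of elements in a maximum chain.
Compute, for each element x, the size of the longest chain ending at x:
  1: 1
  19: 2
A maximum chain: 1 < 19
Number of elements in the longest chain: 2


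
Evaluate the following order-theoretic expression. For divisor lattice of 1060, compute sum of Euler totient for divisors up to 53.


Divisors of 1060 up to 53: [1, 2, 4, 5, 10, 20, 53]
phi values: [1, 1, 2, 4, 4, 8, 52]
Sum = 72


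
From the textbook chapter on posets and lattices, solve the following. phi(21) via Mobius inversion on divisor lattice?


phi(n) = n * prod_{p|n} (1 - 1/p).
Prime divisors of 21: [3, 7]
phi(21) = 21 * (1 - 1/3) * (1 - 1/7)
phi(21) = 12


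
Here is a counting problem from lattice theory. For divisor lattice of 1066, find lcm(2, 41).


In a divisor lattice, join = lcm (least common multiple).
Compute lcm iteratively: start with first element, then lcm(current, next).
Elements: [2, 41]
lcm(2,41) = 82
Final lcm = 82


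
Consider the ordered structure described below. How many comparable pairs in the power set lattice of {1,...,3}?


A comparable pair {a,b} has a < b or b < a in the order.
Count unordered pairs where one element is strictly below the other.
Examples: {{},{1}}, {{},{2}}, {{},{3}}, {{},{1,2}}, ...
Total comparable pairs: 19


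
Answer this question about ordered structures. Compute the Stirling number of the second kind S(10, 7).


S(n,k) = k*S(n-1,k) + S(n-1,k-1).
S(9,7) = 462, S(9,6) = 2646
S(10,7) = 7*462 + 2646 = 3234 + 2646
S(10,7) = 5880


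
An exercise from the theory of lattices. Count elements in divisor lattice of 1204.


Divisors of 1204: [1, 2, 4, 7, 14, 28, 43, 86, 172, 301, 602, 1204]
Count: 12


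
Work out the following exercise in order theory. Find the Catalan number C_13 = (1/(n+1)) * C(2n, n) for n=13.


C(n) = C(2n, n) / (n+1).
C(26, 13) = 10400600
C(13) = 10400600 / 14 = 742900


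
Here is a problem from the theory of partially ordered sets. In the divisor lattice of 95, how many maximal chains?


A maximal chain goes from the minimum element to a maximal element via cover relations.
Counting all min-to-max paths in the cover graph.
Total maximal chains: 2


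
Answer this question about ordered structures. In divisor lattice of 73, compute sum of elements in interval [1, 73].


Interval [1,73] in divisors of 73: [1, 73]
Sum = 74


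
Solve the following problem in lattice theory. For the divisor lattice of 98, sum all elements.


sigma(n) = sum of divisors.
Divisors of 98: [1, 2, 7, 14, 49, 98]
Sum = 171


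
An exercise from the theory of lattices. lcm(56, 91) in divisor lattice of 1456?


Join=lcm.
gcd(56,91)=7
lcm=728


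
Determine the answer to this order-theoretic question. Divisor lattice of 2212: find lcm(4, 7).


In a divisor lattice, join = lcm (least common multiple).
gcd(4,7) = 1
lcm(4,7) = 4*7/gcd = 28/1 = 28


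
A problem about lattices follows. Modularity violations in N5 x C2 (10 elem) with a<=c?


Modular law: if a <= c then a v (b ^ c) = (a v b) ^ c.
Check all triples (a,b,c) with a <= c among 10 elements.
  e.g. a=(a,0), b=(c,0), c=(b,0): lhs=(a,0) != rhs=(b,0)
  e.g. a=(a,0), b=(c,1), c=(b,0): lhs=(a,0) != rhs=(b,0)
Total violating triples: 6


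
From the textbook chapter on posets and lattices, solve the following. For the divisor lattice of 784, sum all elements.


sigma(n) = sum of divisors.
Divisors of 784: [1, 2, 4, 7, 8, 14, 16, 28, 49, 56, 98, 112, 196, 392, 784]
Sum = 1767


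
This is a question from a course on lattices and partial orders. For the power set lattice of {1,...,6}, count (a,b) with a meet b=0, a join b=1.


Complement pair (a,b): a meet b = bottom, a join b = top.
Here: A intersect B = {} and A union B = {1,...,6}.
Pairs found: ({},{1,2,3,4,5,6}), ({1},{2,3,4,5,6}), ({2},{1,3,4,5,6}), ({3},{1,2,4,5,6}), ... (60 more)
Total ordered pairs: 64


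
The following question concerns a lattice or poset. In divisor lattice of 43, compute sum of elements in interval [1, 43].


Interval [1,43] in divisors of 43: [1, 43]
Sum = 44


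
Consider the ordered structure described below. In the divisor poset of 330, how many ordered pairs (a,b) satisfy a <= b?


The order relation is {(a,b) : a <= b}, reflexive so it includes (a,a).
Examples: (1,1), (1,10), (1,11), (1,110), (1,15), ...
Total ordered pairs: 81


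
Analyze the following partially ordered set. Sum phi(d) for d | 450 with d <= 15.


Divisors of 450 up to 15: [1, 2, 3, 5, 6, 9, 10, 15]
phi values: [1, 1, 2, 4, 2, 6, 4, 8]
Sum = 28


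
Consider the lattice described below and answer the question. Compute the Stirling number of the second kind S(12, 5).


S(n,k) = k*S(n-1,k) + S(n-1,k-1).
S(11,5) = 246730, S(11,4) = 145750
S(12,5) = 5*246730 + 145750 = 1233650 + 145750
S(12,5) = 1379400


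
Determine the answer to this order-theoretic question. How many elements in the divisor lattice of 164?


Divisors of 164: [1, 2, 4, 41, 82, 164]
Count: 6


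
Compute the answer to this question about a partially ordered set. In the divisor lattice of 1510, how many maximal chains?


A maximal chain goes from the minimum element to a maximal element via cover relations.
Counting all min-to-max paths in the cover graph.
Total maximal chains: 6


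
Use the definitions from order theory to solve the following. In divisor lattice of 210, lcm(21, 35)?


Join=lcm.
gcd(21,35)=7
lcm=105


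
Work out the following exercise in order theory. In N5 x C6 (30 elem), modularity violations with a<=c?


Modular law: if a <= c then a v (b ^ c) = (a v b) ^ c.
Check all triples (a,b,c) with a <= c among 30 elements.
  e.g. a=(a,0), b=(c,0), c=(b,0): lhs=(a,0) != rhs=(b,0)
  e.g. a=(a,0), b=(c,1), c=(b,0): lhs=(a,0) != rhs=(b,0)
Total violating triples: 126


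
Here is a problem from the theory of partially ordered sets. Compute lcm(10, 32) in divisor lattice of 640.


In a divisor lattice, join = lcm (least common multiple).
gcd(10,32) = 2
lcm(10,32) = 10*32/gcd = 320/2 = 160


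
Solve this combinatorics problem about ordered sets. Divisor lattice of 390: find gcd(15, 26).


In a divisor lattice, meet = gcd (greatest common divisor).
By Euclidean algorithm or factoring: gcd(15,26) = 1


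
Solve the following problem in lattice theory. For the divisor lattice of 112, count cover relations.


A cover relation a -< b holds when a < b with no c strictly between.
Cover relations:
  1 -< 2
  1 -< 7
  2 -< 4
  2 -< 14
  4 -< 8
  4 -< 28
  7 -< 14
  8 -< 16
  ...5 more
Total: 13


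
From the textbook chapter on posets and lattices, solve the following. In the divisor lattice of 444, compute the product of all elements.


Divisors of 444: [1, 2, 3, 4, 6, 12, 37, 74, 111, 148, 222, 444]
Product = n^(d(n)/2) = 444^(12/2)
Product = 7661218005651456


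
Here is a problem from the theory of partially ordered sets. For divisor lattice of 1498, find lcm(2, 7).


In a divisor lattice, join = lcm (least common multiple).
Compute lcm iteratively: start with first element, then lcm(current, next).
Elements: [2, 7]
lcm(2,7) = 14
Final lcm = 14


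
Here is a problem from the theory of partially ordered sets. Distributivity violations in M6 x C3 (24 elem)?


Distributive law: a ^ (b v c) = (a ^ b) v (a ^ c).
Check all 24^3 = 13824 ordered triples (a,b,c).
  e.g. a=(a1,0), b=(a2,0), c=(a3,0): lhs=(a1,0) != rhs=(0,0)
  e.g. a=(a1,0), b=(a2,0), c=(a3,1): lhs=(a1,0) != rhs=(0,0)
Total violating triples: 3240


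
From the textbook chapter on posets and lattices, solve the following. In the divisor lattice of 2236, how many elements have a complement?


An element a is complemented if some b has a meet b = bottom, a join b = top.
a is complemented iff gcd(a, n/a)=1, i.e. a is a unitary divisor of 2236.
Complemented elements: 1, 4, 13, 43, 52, 172, ... (2 more)
Count: 8
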